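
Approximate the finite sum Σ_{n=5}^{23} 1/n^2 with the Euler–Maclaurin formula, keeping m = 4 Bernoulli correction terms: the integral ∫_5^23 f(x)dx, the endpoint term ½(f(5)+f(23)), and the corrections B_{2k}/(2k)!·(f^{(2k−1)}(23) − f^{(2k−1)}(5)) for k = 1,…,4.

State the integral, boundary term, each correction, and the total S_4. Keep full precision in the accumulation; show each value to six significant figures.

Integral: ∫_5^23 1/x^2 dx = 0.156522.
Boundary: ½(f(5) + f(23)) = ½(0.0400000 + 0.00189036) = 0.0209452.
Integral + boundary = 0.177467.
k=1: B_{2}/(2)! × [f^{(1)}(23) − f^{(1)}(5)] = 1/12 × (-0.000164379 − (-0.0160000)) = 0.00131964.
Running total after k=1: 0.178787.
k=2: B_{4}/(4)! × [f^{(3)}(23) − f^{(3)}(5)] = −1/720 × (-3.72883e-06 − (-0.00768000)) = -1.06615e-05.
Running total after k=2: 0.178776.
k=3: B_{6}/(6)! × [f^{(5)}(23) − f^{(5)}(5)] = 1/30240 × (-2.11465e-07 − (-0.00921600)) = 3.04755e-07.
Running total after k=3: 0.178776.
k=4: B_{8}/(8)! × [f^{(7)}(23) − f^{(7)}(5)] = −1/1209600 × (-2.23857e-08 − (-0.0206438)) = -1.70666e-08.

S_4 ≈ 0.178776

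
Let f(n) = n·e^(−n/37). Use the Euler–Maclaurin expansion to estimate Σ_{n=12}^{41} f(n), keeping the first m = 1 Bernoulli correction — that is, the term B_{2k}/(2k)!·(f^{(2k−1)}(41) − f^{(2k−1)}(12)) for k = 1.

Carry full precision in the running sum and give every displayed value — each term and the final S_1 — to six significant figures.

∫_12^41 x·e^(−x/37) dx evaluates to 357.919.
½[f(12) + f(41)] = ½[8.67619 + 13.5375] = 11.1068.
So far: 369.026.
Order-1 term: 1/12 · (-0.0356955 − 0.488524) = -0.0436850.

S_1 ≈ 368.982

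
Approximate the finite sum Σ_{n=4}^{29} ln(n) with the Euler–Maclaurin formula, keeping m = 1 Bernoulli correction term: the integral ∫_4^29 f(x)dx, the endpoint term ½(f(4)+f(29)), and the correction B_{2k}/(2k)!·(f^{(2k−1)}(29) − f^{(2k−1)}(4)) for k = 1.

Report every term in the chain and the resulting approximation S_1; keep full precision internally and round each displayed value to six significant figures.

The integral term ∫_4^29 ln(x) dx = 67.1064.
Boundary: ½(f(4) + f(29)) = ½(1.38629 + 3.36730) = 2.37680.
Running total after boundary: 69.4832.
Order-1 term: 1/12 · (0.0344828 − 0.250000) = -0.0179598.

S_1 ≈ 69.4652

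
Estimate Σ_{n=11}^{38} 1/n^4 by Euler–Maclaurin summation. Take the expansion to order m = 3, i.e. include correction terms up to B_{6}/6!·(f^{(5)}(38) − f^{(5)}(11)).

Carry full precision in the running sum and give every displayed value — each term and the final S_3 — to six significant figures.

Integral: ∫_11^38 1/x^4 dx = 0.000244364.
½[f(11) + f(38)] = ½[6.83013e-05 + 4.79585e-07] = 3.43905e-05.
Running total after boundary: 0.000278754.
k=1: B_{2}/(2)! × [f^{(1)}(38) − f^{(1)}(11)] = 1/12 × (-5.04826e-08 − (-2.48369e-05)) = 2.06553e-06.
Partial sum through k=1: 0.000280820.
k=2: B_{4}/(4)! × [f^{(3)}(38) − f^{(3)}(11)] = −1/720 × (-1.04881e-09 − (-6.15790e-06)) = -8.55118e-09.
Partial sum through k=2: 0.000280811.
k=3: B_{6}/(6)! × [f^{(5)}(38) − f^{(5)}(11)] = 1/30240 × (-4.06740e-11 − (-2.84994e-06)) = 9.42426e-11.

S_3 ≈ 0.000280811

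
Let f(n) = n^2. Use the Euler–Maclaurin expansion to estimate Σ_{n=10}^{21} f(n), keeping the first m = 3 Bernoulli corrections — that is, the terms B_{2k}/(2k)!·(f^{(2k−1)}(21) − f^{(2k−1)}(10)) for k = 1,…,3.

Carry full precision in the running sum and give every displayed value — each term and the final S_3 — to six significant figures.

S_3 ≈ 3026.00

∫_10^21 x^2 dx evaluates to 2753.67.
½[f(10) + f(21)] = ½[100.000 + 441.000] = 270.500.
So far: 3024.17.
k=1: B_{2}/(2)! × [f^{(1)}(21) − f^{(1)}(10)] = 1/12 × (42.0000 − 20.0000) = 1.83333.
Running total after k=1: 3026.00.
k=2: B_{4}/(4)! × [f^{(3)}(21) − f^{(3)}(10)] = −1/720 × (0.00000 − 0.00000) = 0.00000.
Running total after k=2: 3026.00.
k=3: B_{6}/(6)! × [f^{(5)}(21) − f^{(5)}(10)] = 1/30240 × (0.00000 − 0.00000) = 0.00000.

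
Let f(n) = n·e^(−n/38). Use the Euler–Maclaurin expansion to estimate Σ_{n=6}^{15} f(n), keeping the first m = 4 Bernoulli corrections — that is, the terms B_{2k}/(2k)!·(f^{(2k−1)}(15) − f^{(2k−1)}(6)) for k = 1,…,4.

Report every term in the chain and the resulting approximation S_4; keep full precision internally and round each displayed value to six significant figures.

Integral: ∫_6^15 x·e^(−x/38) dx = 70.6384.
Endpoint term: (f(6) + f(15))/2 = (5.12364 + 10.1079)/2 = 7.61575.
Integral + boundary = 78.2542.
Order-1 term: 1/12 · (0.407861 − 0.719107) = -0.0259372.
After k=1: 78.2282.
Order-2 term: −1/720 · (0.00121577 − 0.00168074) = 6.45786e-07.
After k=2: 78.2282.
Order-3 term: 1/30240 · (1.48829e-06 − 1.98302e-06) = -1.63601e-11.
After k=3: 78.2282.
Order-4 term: −1/1209600 · (1.47828e-09 − 1.94051e-09) = 3.82133e-16.

S_4 ≈ 78.2282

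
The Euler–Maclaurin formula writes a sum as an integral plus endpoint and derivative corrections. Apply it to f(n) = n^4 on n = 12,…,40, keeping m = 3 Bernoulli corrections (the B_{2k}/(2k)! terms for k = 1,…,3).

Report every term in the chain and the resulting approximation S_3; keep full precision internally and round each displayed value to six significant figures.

S_3 ≈ 2.17414e+07

∫_12^40 x^4 dx evaluates to 2.04302e+07.
Boundary: ½(f(12) + f(40)) = ½(20736.0 + 2.56000e+06) = 1.29037e+06.
So far: 2.17206e+07.
Correction k=1: B_{2}/2! · (f^{(1)}(40) − f^{(1)}(12)) = 1/12 · (256000 − 6912.00) = 20757.3.
After k=1: 2.17414e+07.
Correction k=2: B_{4}/4! · (f^{(3)}(40) − f^{(3)}(12)) = −1/720 · (960.000 − 288.000) = -0.933333.
After k=2: 2.17414e+07.
Correction k=3: B_{6}/6! · (f^{(5)}(40) − f^{(5)}(12)) = 1/30240 · (0.00000 − 0.00000) = 0.00000.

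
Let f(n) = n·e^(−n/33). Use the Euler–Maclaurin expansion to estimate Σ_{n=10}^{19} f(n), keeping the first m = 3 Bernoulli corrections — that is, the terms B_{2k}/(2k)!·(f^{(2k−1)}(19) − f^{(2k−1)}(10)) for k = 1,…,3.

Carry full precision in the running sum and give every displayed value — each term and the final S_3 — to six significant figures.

S_3 ≈ 92.1816

Integral: ∫_10^19 x·e^(−x/33) dx = 83.1700.
Endpoint term: (f(10) + f(19))/2 = (7.38577 + 10.6833)/2 = 9.03453.
Integral + boundary = 92.2046.
Order-1 term: 1/12 · (0.238542 − 0.514766) = -0.0230186.
Running total after k=1: 92.1816.
Order-2 term: −1/720 · (0.00125170 − 0.00182913) = 8.01983e-07.
Running total after k=2: 92.1816.
Order-3 term: 1/30240 · (2.09766e-06 − 2.92521e-06) = -2.73662e-11.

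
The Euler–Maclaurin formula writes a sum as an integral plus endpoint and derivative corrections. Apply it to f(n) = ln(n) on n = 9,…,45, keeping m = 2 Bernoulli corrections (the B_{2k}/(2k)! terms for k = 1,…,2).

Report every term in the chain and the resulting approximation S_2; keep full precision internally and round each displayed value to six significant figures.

S_2 ≈ 118.519

The integral term ∫_9^45 ln(x) dx = 115.525.
½[f(9) + f(45)] = ½[2.19722 + 3.80666] = 3.00194.
Integral + boundary = 118.527.
Order-1 term: 1/12 · (0.0222222 − 0.111111) = -0.00740741.
After k=1: 118.519.
Order-2 term: −1/720 · (2.19479e-05 − 0.00274348) = 3.77991e-06.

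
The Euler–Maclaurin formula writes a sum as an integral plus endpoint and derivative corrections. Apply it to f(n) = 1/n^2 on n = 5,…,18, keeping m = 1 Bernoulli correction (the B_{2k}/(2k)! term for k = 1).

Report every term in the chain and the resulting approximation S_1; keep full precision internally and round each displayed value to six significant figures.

Integral: ∫_5^18 1/x^2 dx = 0.144444.
Boundary: ½(f(5) + f(18)) = ½(0.0400000 + 0.00308642) = 0.0215432.
Running total after boundary: 0.165988.
Order-1 term: 1/12 · (-0.000342936 − (-0.0160000)) = 0.00130476.

S_1 ≈ 0.167292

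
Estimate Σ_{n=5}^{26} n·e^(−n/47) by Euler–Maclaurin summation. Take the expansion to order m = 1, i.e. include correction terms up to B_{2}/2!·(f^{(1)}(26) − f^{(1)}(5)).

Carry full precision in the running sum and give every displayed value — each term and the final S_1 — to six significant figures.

S_1 ≈ 233.823

∫_5^26 x·e^(−x/47) dx evaluates to 224.145.
Endpoint term: (f(5) + f(26))/2 = (4.49540 + 14.9529)/2 = 9.72415.
Integral + boundary = 233.869.
k=1: B_{2}/(2)! × [f^{(1)}(26) − f^{(1)}(5)] = 1/12 × (0.256965 − 0.803433) = -0.0455391.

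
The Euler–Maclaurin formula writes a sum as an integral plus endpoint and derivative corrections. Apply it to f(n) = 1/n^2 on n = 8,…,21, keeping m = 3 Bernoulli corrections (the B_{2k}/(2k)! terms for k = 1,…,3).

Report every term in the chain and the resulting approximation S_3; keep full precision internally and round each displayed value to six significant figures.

S_3 ≈ 0.0866338

∫_8^21 1/x^2 dx evaluates to 0.0773810.
Endpoint term: (f(8) + f(21))/2 = (0.0156250 + 0.00226757)/2 = 0.00894629.
Running total after boundary: 0.0863272.
Order-1 term: 1/12 · (-0.000215959 − (-0.00390625)) = 0.000307524.
After k=1: 0.0866348.
Order-2 term: −1/720 · (-5.87645e-06 − (-0.000732422)) = -1.00909e-06.
After k=2: 0.0866338.
Order-3 term: 1/30240 · (-3.99758e-07 − (-0.000343323)) = 1.13400e-08.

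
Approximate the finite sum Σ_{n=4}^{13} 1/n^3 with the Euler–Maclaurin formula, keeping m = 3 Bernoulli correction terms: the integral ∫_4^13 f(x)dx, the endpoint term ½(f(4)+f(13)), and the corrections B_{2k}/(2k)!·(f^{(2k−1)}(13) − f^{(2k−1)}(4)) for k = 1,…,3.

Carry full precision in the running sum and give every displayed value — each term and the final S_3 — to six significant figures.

∫_4^13 1/x^3 dx evaluates to 0.0282914.
Endpoint term: (f(4) + f(13))/2 = (0.0156250 + 0.000455166)/2 = 0.00804008.
So far: 0.0363315.
Correction k=1: B_{2}/2! · (f^{(1)}(13) − f^{(1)}(4)) = 1/12 · (-0.000105038 − (-0.0117188)) = 0.000967809.
Running total after k=1: 0.0372993.
Correction k=2: B_{4}/4! · (f^{(3)}(13) − f^{(3)}(4)) = −1/720 · (-1.24306e-05 − (-0.0146484)) = -2.03278e-05.
Running total after k=2: 0.0372790.
Correction k=3: B_{6}/6! · (f^{(5)}(13) − f^{(5)}(4)) = 1/30240 · (-3.08925e-06 − (-0.0384521)) = 1.27146e-06.

S_3 ≈ 0.0372803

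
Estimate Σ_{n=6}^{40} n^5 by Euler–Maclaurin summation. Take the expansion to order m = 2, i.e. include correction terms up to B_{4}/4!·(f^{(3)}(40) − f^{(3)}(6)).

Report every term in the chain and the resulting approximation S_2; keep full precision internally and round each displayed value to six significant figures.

S_2 ≈ 7.34929e+08

The integral term ∫_6^40 x^5 dx = 6.82659e+08.
½[f(6) + f(40)] = ½[7776.00 + 1.02400e+08] = 5.12039e+07.
Integral + boundary = 7.33863e+08.
k=1: B_{2}/(2)! × [f^{(1)}(40) − f^{(1)}(6)] = 1/12 × (1.28000e+07 − 6480.00) = 1.06613e+06.
After k=1: 7.34929e+08.
k=2: B_{4}/(4)! × [f^{(3)}(40) − f^{(3)}(6)] = −1/720 × (96000.0 − 2160.00) = -130.333.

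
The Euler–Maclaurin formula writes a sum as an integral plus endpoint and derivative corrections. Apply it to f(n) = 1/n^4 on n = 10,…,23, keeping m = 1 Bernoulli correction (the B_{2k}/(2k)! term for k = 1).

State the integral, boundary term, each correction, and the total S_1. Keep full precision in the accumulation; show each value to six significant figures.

∫_10^23 1/x^4 dx evaluates to 0.000305937.
Boundary: ½(f(10) + f(23)) = ½(0.000100000 + 3.57346e-06) = 5.17867e-05.
Integral + boundary = 0.000357724.
Correction k=1: B_{2}/2! · (f^{(1)}(23) − f^{(1)}(10)) = 1/12 · (-6.21471e-07 − (-4.00000e-05)) = 3.28154e-06.

S_1 ≈ 0.000361005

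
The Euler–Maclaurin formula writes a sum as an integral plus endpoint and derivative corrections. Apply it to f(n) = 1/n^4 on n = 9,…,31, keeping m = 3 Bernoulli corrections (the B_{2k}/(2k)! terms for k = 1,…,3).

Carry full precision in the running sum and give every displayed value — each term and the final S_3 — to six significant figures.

∫_9^31 1/x^4 dx evaluates to 0.000446058.
½[f(9) + f(31)] = ½[0.000152416 + 1.08281e-06] = 7.67493e-05.
So far: 0.000522808.
Order-1 term: 1/12 · (-1.39718e-07 − (-6.77404e-05)) = 5.63339e-06.
Partial sum through k=1: 0.000528441.
Order-2 term: −1/720 · (-4.36164e-09 − (-2.50890e-05)) = -3.48398e-08.
Partial sum through k=2: 0.000528406.
Order-3 term: 1/30240 · (-2.54164e-10 − (-1.73455e-05)) = 5.73586e-10.

S_3 ≈ 0.000528407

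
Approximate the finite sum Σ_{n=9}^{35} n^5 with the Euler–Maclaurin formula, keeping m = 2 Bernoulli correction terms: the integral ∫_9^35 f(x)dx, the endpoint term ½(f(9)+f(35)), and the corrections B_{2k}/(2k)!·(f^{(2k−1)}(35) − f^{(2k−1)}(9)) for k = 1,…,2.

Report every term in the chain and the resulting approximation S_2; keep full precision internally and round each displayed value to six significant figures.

S_2 ≈ 3.33202e+08

Integral: ∫_9^35 x^5 dx = 3.06289e+08.
Boundary: ½(f(9) + f(35)) = ½(59049.0 + 5.25219e+07) = 2.62905e+07.
Integral + boundary = 3.32579e+08.
Order-1 term: 1/12 · (7.50312e+06 − 32805.0) = 622527.
After k=1: 3.33202e+08.
Order-2 term: −1/720 · (73500.0 − 4860.00) = -95.3333.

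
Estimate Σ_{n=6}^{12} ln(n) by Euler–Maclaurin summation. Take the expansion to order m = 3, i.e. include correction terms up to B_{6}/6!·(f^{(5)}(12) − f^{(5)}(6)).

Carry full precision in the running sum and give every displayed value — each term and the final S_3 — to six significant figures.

The integral term ∫_6^12 ln(x) dx = 13.0683.
½[f(6) + f(12)] = ½[1.79176 + 2.48491] = 2.13833.
So far: 15.2067.
Order-1 term: 1/12 · (0.0833333 − 0.166667) = -0.00694444.
Partial sum through k=1: 15.1997.
Order-2 term: −1/720 · (0.00115741 − 0.00925926) = 1.12526e-05.
Partial sum through k=2: 15.1997.
Order-3 term: 1/30240 · (9.64506e-05 − 0.00308642) = -9.88746e-08.

S_3 ≈ 15.1997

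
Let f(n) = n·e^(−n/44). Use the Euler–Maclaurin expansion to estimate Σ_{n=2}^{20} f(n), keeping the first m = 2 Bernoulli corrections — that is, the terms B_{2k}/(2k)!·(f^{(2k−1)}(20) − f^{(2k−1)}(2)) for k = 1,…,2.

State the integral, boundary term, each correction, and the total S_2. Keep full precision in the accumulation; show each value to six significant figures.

S_2 ≈ 153.898

The integral term ∫_2^20 x·e^(−x/44) dx = 146.642.
Boundary: ½(f(2) + f(20)) = ½(1.91113 + 12.6947) = 7.30293.
Integral + boundary = 153.945.
k=1: B_{2}/(2)! × [f^{(1)}(20) − f^{(1)}(2)] = 1/12 × (0.346220 − 0.912128) = -0.0471590.
Partial sum through k=1: 153.898.
k=2: B_{4}/(4)! × [f^{(3)}(20) − f^{(3)}(2)] = −1/720 × (0.000834552 − 0.00145829) = 8.66306e-07.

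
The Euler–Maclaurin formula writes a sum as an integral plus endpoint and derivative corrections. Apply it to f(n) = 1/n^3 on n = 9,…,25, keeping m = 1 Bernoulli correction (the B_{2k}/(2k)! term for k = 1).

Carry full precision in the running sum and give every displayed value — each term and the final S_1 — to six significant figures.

S_1 ≈ 0.00612817

The integral term ∫_9^25 1/x^3 dx = 0.00537284.
½[f(9) + f(25)] = ½[0.00137174 + 6.40000e-05] = 0.000717871.
Integral + boundary = 0.00609071.
Correction k=1: B_{2}/2! · (f^{(1)}(25) − f^{(1)}(9)) = 1/12 · (-7.68000e-06 − (-0.000457247)) = 3.74639e-05.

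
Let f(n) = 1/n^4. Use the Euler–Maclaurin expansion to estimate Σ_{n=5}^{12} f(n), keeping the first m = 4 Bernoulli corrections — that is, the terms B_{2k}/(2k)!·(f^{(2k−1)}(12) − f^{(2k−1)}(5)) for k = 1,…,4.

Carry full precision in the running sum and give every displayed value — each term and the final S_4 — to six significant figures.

The integral term ∫_5^12 1/x^4 dx = 0.00247377.
Boundary: ½(f(5) + f(12)) = ½(0.00160000 + 4.82253e-05) = 0.000824113.
Integral + boundary = 0.00329788.
Order-1 term: 1/12 · (-1.60751e-05 − (-0.00128000)) = 0.000105327.
Partial sum through k=1: 0.00340321.
Order-2 term: −1/720 · (-3.34898e-06 − (-0.00153600)) = -2.12868e-06.
Partial sum through k=2: 0.00340108.
Order-3 term: 1/30240 · (-1.30238e-06 − (-0.00344064)) = 1.13735e-07.
Partial sum through k=3: 0.00340119.
Order-4 term: −1/1209600 · (-8.13988e-07 − (-0.0123863)) = -1.02393e-08.

S_4 ≈ 0.00340118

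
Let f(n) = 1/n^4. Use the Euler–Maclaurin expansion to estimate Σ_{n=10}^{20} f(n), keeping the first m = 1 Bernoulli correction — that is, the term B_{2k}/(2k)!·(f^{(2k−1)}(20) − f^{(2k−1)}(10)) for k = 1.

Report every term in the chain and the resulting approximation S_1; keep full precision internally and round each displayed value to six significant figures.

S_1 ≈ 0.000348021

∫_10^20 1/x^4 dx evaluates to 0.000291667.
Endpoint term: (f(10) + f(20))/2 = (0.000100000 + 6.25000e-06)/2 = 5.31250e-05.
Running total after boundary: 0.000344792.
Order-1 term: 1/12 · (-1.25000e-06 − (-4.00000e-05)) = 3.22917e-06.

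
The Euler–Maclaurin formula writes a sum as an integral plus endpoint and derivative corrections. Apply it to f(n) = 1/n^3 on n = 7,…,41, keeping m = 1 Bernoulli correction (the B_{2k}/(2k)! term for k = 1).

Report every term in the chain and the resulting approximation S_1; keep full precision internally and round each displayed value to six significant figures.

S_1 ≈ 0.0114757

∫_7^41 1/x^3 dx evaluates to 0.00990664.
Endpoint term: (f(7) + f(41))/2 = (0.00291545 + 1.45094e-05)/2 = 0.00146498.
So far: 0.0113716.
Correction k=1: B_{2}/2! · (f^{(1)}(41) − f^{(1)}(7)) = 1/12 · (-1.06166e-06 − (-0.00124948)) = 0.000104035.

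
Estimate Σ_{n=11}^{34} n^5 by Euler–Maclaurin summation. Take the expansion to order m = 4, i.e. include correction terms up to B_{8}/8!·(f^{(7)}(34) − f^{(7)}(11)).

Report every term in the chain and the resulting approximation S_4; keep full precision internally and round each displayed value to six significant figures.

∫_11^34 x^5 dx evaluates to 2.57172e+08.
½[f(11) + f(34)] = ½[161051 + 4.54354e+07] = 2.27982e+07.
Running total after boundary: 2.79970e+08.
Correction k=1: B_{2}/2! · (f^{(1)}(34) − f^{(1)}(11)) = 1/12 · (6.68168e+06 − 73205.0) = 550706.
Running total after k=1: 2.80521e+08.
Correction k=2: B_{4}/4! · (f^{(3)}(34) − f^{(3)}(11)) = −1/720 · (69360.0 − 7260.00) = -86.2500.
Running total after k=2: 2.80521e+08.
Correction k=3: B_{6}/6! · (f^{(5)}(34) − f^{(5)}(11)) = 1/30240 · (120.000 − 120.000) = 0.00000.
Running total after k=3: 2.80521e+08.
Correction k=4: B_{8}/8! · (f^{(7)}(34) − f^{(7)}(11)) = −1/1209600 · (0.00000 − 0.00000) = 0.00000.

S_4 ≈ 2.80521e+08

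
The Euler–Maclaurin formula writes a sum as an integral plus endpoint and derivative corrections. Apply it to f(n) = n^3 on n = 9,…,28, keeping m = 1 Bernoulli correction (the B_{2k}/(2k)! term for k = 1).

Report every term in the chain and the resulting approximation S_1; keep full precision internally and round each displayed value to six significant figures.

S_1 ≈ 163540

Integral: ∫_9^28 x^3 dx = 152024.
Boundary: ½(f(9) + f(28)) = ½(729.000 + 21952.0) = 11340.5.
Integral + boundary = 163364.
k=1: B_{2}/(2)! × [f^{(1)}(28) − f^{(1)}(9)] = 1/12 × (2352.00 − 243.000) = 175.750.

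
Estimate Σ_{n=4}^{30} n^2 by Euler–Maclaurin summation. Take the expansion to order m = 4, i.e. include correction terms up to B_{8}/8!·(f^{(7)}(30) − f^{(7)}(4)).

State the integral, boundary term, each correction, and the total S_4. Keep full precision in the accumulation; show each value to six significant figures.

S_4 ≈ 9441.00

The integral term ∫_4^30 x^2 dx = 8978.67.
Boundary: ½(f(4) + f(30)) = ½(16.0000 + 900.000) = 458.000.
Running total after boundary: 9436.67.
Correction k=1: B_{2}/2! · (f^{(1)}(30) − f^{(1)}(4)) = 1/12 · (60.0000 − 8.00000) = 4.33333.
After k=1: 9441.00.
Correction k=2: B_{4}/4! · (f^{(3)}(30) − f^{(3)}(4)) = −1/720 · (0.00000 − 0.00000) = 0.00000.
After k=2: 9441.00.
Correction k=3: B_{6}/6! · (f^{(5)}(30) − f^{(5)}(4)) = 1/30240 · (0.00000 − 0.00000) = 0.00000.
After k=3: 9441.00.
Correction k=4: B_{8}/8! · (f^{(7)}(30) − f^{(7)}(4)) = −1/1209600 · (0.00000 − 0.00000) = 0.00000.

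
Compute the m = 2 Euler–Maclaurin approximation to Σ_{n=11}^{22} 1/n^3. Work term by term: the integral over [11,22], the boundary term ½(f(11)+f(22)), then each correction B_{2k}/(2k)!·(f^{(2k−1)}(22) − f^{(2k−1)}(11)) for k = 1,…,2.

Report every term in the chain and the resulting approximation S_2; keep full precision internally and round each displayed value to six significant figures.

S_2 ≈ 0.00353775

The integral term ∫_11^22 1/x^3 dx = 0.00309917.
Boundary: ½(f(11) + f(22)) = ½(0.000751315 + 9.39144e-05) = 0.000422615.
So far: 0.00352179.
Correction k=1: B_{2}/2! · (f^{(1)}(22) − f^{(1)}(11)) = 1/12 · (-1.28065e-05 − (-0.000204904)) = 1.60081e-05.
After k=1: 0.00353780.
Correction k=2: B_{4}/4! · (f^{(3)}(22) − f^{(3)}(11)) = −1/720 · (-5.29194e-07 − (-3.38684e-05)) = -4.63045e-08.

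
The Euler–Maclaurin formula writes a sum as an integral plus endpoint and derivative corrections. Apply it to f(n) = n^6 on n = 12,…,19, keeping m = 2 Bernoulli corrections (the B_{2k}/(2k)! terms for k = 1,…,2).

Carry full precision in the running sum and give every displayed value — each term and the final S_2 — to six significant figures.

∫_12^19 x^6 dx evaluates to 1.22577e+08.
½[f(12) + f(19)] = ½[2.98598e+06 + 4.70459e+07] = 2.50159e+07.
So far: 1.47593e+08.
Correction k=1: B_{2}/2! · (f^{(1)}(19) − f^{(1)}(12)) = 1/12 · (1.48566e+07 − 1.49299e+06) = 1.11363e+06.
After k=1: 1.48707e+08.
Correction k=2: B_{4}/4! · (f^{(3)}(19) − f^{(3)}(12)) = −1/720 · (823080 − 207360) = -855.167.

S_2 ≈ 1.48706e+08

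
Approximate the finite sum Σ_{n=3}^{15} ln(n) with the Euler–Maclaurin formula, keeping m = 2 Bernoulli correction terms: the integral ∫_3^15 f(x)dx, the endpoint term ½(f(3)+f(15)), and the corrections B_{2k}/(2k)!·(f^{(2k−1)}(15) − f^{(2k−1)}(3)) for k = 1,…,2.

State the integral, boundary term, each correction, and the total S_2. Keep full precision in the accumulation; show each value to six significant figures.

∫_3^15 ln(x) dx evaluates to 25.3249.
Boundary: ½(f(3) + f(15)) = ½(1.09861 + 2.70805) = 1.90333.
Integral + boundary = 27.2282.
k=1: B_{2}/(2)! × [f^{(1)}(15) − f^{(1)}(3)] = 1/12 × (0.0666667 − 0.333333) = -0.0222222.
Partial sum through k=1: 27.2060.
k=2: B_{4}/(4)! × [f^{(3)}(15) − f^{(3)}(3)] = −1/720 × (0.000592593 − 0.0740741) = 0.000102058.

S_2 ≈ 27.2061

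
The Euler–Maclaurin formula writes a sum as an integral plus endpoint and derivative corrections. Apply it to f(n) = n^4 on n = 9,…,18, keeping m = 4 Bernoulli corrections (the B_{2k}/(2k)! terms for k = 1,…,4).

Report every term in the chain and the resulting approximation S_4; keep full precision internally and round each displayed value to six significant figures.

S_4 ≈ 423573

The integral term ∫_9^18 x^4 dx = 366104.
Boundary: ½(f(9) + f(18)) = ½(6561.00 + 104976) = 55768.5.
So far: 421872.
Order-1 term: 1/12 · (23328.0 − 2916.00) = 1701.00.
Partial sum through k=1: 423573.
Order-2 term: −1/720 · (432.000 − 216.000) = -0.300000.
Partial sum through k=2: 423573.
Order-3 term: 1/30240 · (0.00000 − 0.00000) = 0.00000.
Partial sum through k=3: 423573.
Order-4 term: −1/1209600 · (0.00000 − 0.00000) = 0.00000.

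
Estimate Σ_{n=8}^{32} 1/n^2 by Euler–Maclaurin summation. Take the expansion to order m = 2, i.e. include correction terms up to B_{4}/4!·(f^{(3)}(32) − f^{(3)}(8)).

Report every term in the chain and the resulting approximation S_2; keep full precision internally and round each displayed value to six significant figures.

Integral: ∫_8^32 1/x^2 dx = 0.0937500.
Boundary: ½(f(8) + f(32)) = ½(0.0156250 + 0.000976562) = 0.00830078.
Running total after boundary: 0.102051.
Order-1 term: 1/12 · (-6.10352e-05 − (-0.00390625)) = 0.000320435.
Partial sum through k=1: 0.102371.
Order-2 term: −1/720 · (-7.15256e-07 − (-0.000732422)) = -1.01626e-06.

S_2 ≈ 0.102370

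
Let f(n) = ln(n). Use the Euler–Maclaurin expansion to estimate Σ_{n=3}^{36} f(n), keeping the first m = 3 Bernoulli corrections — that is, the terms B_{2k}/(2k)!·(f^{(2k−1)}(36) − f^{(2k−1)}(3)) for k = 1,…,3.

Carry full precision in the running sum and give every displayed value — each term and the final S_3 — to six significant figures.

S_3 ≈ 95.0265

∫_3^36 ln(x) dx evaluates to 92.7108.
Boundary: ½(f(3) + f(36)) = ½(1.09861 + 3.58352) = 2.34107.
Running total after boundary: 95.0519.
Correction k=1: B_{2}/2! · (f^{(1)}(36) − f^{(1)}(3)) = 1/12 · (0.0277778 − 0.333333) = -0.0254630.
Partial sum through k=1: 95.0264.
Correction k=2: B_{4}/4! · (f^{(3)}(36) − f^{(3)}(3)) = −1/720 · (4.28669e-05 − 0.0740741) = 0.000102821.
Partial sum through k=2: 95.0266.
Correction k=3: B_{6}/6! · (f^{(5)}(36) − f^{(5)}(3)) = 1/30240 · (3.96916e-07 − 0.0987654) = -3.26604e-06.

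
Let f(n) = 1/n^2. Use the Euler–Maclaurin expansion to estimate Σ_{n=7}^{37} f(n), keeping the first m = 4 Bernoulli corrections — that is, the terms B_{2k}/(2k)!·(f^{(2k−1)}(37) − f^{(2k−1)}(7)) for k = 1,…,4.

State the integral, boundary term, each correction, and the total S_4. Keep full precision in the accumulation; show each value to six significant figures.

∫_7^37 1/x^2 dx evaluates to 0.115830.
Endpoint term: (f(7) + f(37))/2 = (0.0204082 + 0.000730460)/2 = 0.0105693.
Integral + boundary = 0.126399.
k=1: B_{2}/(2)! × [f^{(1)}(37) − f^{(1)}(7)] = 1/12 × (-3.94843e-05 − (-0.00583090)) = 0.000482618.
Partial sum through k=1: 0.126882.
k=2: B_{4}/(4)! × [f^{(3)}(37) − f^{(3)}(7)] = −1/720 × (-3.46101e-07 − (-0.00142798)) = -1.98282e-06.
Partial sum through k=2: 0.126880.
k=3: B_{6}/(6)! × [f^{(5)}(37) − f^{(5)}(7)] = 1/30240 × (-7.58439e-09 − (-0.000874271)) = 2.89108e-08.
Partial sum through k=3: 0.126880.
k=4: B_{8}/(8)! × [f^{(7)}(37) − f^{(7)}(7)] = −1/1209600 × (-3.10245e-10 − (-0.000999167)) = -8.26031e-10.

S_4 ≈ 0.126880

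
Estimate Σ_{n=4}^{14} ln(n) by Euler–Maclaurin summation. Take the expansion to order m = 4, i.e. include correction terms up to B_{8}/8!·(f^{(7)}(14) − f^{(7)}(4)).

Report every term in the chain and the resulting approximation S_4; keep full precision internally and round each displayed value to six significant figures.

∫_4^14 ln(x) dx evaluates to 21.4016.
Endpoint term: (f(4) + f(14))/2 = (1.38629 + 2.63906)/2 = 2.01268.
Integral + boundary = 23.4143.
Correction k=1: B_{2}/2! · (f^{(1)}(14) − f^{(1)}(4)) = 1/12 · (0.0714286 − 0.250000) = -0.0148810.
After k=1: 23.3994.
Correction k=2: B_{4}/4! · (f^{(3)}(14) − f^{(3)}(4)) = −1/720 · (0.000728863 − 0.0312500) = 4.23905e-05.
After k=2: 23.3995.
Correction k=3: B_{6}/6! · (f^{(5)}(14) − f^{(5)}(4)) = 1/30240 · (4.46243e-05 − 0.0234375) = -7.73574e-07.
After k=3: 23.3995.
Correction k=4: B_{8}/8! · (f^{(7)}(14) − f^{(7)}(4)) = −1/1209600 · (6.83024e-06 − 0.0439453) = 3.63248e-08.

S_4 ≈ 23.3995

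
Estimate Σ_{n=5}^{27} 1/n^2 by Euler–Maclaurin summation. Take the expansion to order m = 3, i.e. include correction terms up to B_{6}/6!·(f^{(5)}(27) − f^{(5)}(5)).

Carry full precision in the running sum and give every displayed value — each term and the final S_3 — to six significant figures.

The integral term ∫_5^27 1/x^2 dx = 0.162963.
Endpoint term: (f(5) + f(27))/2 = (0.0400000 + 0.00137174)/2 = 0.0206859.
So far: 0.183649.
k=1: B_{2}/(2)! × [f^{(1)}(27) − f^{(1)}(5)] = 1/12 × (-0.000101611 − (-0.0160000)) = 0.00132487.
Running total after k=1: 0.184974.
k=2: B_{4}/(4)! × [f^{(3)}(27) − f^{(3)}(5)] = −1/720 × (-1.67260e-06 − (-0.00768000)) = -1.06643e-05.
Running total after k=2: 0.184963.
k=3: B_{6}/(6)! × [f^{(5)}(27) − f^{(5)}(5)] = 1/30240 × (-6.88313e-08 − (-0.00921600)) = 3.04760e-07.

S_3 ≈ 0.184963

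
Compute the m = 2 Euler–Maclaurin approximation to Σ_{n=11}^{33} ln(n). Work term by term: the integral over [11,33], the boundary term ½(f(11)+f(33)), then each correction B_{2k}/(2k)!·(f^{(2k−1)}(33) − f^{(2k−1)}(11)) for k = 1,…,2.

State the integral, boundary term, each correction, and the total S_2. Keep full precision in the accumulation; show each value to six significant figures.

S_2 ≈ 69.9501

∫_11^33 ln(x) dx evaluates to 67.0079.
Boundary: ½(f(11) + f(33)) = ½(2.39790 + 3.49651) = 2.94720.
So far: 69.9551.
k=1: B_{2}/(2)! × [f^{(1)}(33) − f^{(1)}(11)] = 1/12 × (0.0303030 − 0.0909091) = -0.00505051.
Partial sum through k=1: 69.9501.
k=2: B_{4}/(4)! × [f^{(3)}(33) − f^{(3)}(11)] = −1/720 × (5.56529e-05 − 0.00150263) = 2.00969e-06.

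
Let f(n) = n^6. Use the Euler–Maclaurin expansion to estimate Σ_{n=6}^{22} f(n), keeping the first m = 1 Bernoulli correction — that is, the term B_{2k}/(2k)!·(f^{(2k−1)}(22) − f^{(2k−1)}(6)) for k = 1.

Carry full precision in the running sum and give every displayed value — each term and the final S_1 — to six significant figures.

∫_6^22 x^6 dx evaluates to 3.56297e+08.
Endpoint term: (f(6) + f(22))/2 = (46656.0 + 1.13380e+08)/2 = 5.67133e+07.
Integral + boundary = 4.13010e+08.
Order-1 term: 1/12 · (3.09218e+07 − 46656.0) = 2.57293e+06.

S_1 ≈ 4.15583e+08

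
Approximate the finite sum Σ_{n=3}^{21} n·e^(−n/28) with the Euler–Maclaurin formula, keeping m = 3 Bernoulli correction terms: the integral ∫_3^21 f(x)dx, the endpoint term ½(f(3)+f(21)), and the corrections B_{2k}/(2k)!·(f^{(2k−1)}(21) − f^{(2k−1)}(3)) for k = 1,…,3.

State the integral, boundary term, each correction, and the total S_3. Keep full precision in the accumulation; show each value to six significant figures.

S_3 ≈ 137.972

The integral term ∫_3^21 x·e^(−x/28) dx = 131.722.
Boundary: ½(f(3) + f(21)) = ½(2.69519 + 9.91970) = 6.30744.
So far: 138.029.
Correction k=1: B_{2}/2! · (f^{(1)}(21) − f^{(1)}(3)) = 1/12 · (0.118092 − 0.802140) = -0.0570041.
Running total after k=1: 137.972.
Correction k=2: B_{4}/4! · (f^{(3)}(21) − f^{(3)}(3)) = −1/720 · (0.00135564 − 0.00331497) = 2.72128e-06.
Running total after k=2: 137.972.
Correction k=3: B_{6}/6! · (f^{(5)}(21) − f^{(5)}(3)) = 1/30240 · (3.26615e-06 − 7.15153e-06) = -1.28485e-10.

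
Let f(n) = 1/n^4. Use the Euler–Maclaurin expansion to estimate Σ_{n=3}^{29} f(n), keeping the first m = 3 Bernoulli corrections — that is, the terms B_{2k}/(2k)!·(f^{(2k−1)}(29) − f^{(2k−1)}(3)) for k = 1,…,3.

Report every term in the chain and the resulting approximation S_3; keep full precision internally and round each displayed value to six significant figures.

Integral: ∫_3^29 1/x^4 dx = 0.0123320.
Endpoint term: (f(3) + f(29))/2 = (0.0123457 + 1.41387e-06)/2 = 0.00617355.
Integral + boundary = 0.0185056.
Order-1 term: 1/12 · (-1.95016e-07 − (-0.0164609)) = 0.00137173.
Partial sum through k=1: 0.0198773.
Order-2 term: −1/720 · (-6.95657e-09 − (-0.0548697)) = -7.62079e-05.
Partial sum through k=2: 0.0198011.
Order-3 term: 1/30240 · (-4.63220e-10 − (-0.341411)) = 1.12901e-05.

S_3 ≈ 0.0198124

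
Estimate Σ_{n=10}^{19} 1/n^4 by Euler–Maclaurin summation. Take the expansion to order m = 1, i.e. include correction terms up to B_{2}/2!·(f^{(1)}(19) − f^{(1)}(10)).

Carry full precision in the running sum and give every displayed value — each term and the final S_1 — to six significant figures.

The integral term ∫_10^19 1/x^4 dx = 0.000284735.
Boundary: ½(f(10) + f(19)) = ½(0.000100000 + 7.67336e-06) = 5.38367e-05.
Integral + boundary = 0.000338572.
Order-1 term: 1/12 · (-1.61544e-06 − (-4.00000e-05)) = 3.19871e-06.

S_1 ≈ 0.000341771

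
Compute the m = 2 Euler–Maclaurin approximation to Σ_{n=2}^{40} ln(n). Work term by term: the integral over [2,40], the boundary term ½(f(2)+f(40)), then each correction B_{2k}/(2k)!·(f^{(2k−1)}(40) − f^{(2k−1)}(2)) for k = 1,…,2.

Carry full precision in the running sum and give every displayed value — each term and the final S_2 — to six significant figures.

S_2 ≈ 110.321

The integral term ∫_2^40 ln(x) dx = 108.169.
Boundary: ½(f(2) + f(40)) = ½(0.693147 + 3.68888) = 2.19101.
Integral + boundary = 110.360.
Correction k=1: B_{2}/2! · (f^{(1)}(40) − f^{(1)}(2)) = 1/12 · (0.0250000 − 0.500000) = -0.0395833.
Running total after k=1: 110.320.
Correction k=2: B_{4}/4! · (f^{(3)}(40) − f^{(3)}(2)) = −1/720 · (3.12500e-05 − 0.250000) = 0.000347179.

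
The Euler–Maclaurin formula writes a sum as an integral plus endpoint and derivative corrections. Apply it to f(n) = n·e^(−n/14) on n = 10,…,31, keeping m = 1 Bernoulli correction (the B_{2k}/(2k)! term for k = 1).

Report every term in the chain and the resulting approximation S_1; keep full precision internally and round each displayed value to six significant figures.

S_1 ≈ 99.7882

Integral: ∫_10^31 x·e^(−x/14) dx = 95.6701.
Boundary: ½(f(10) + f(31)) = ½(4.89542 + 3.38618) = 4.14080.
So far: 99.8109.
Correction k=1: B_{2}/2! · (f^{(1)}(31) − f^{(1)}(10)) = 1/12 · (-0.132638 − 0.139869) = -0.0227089.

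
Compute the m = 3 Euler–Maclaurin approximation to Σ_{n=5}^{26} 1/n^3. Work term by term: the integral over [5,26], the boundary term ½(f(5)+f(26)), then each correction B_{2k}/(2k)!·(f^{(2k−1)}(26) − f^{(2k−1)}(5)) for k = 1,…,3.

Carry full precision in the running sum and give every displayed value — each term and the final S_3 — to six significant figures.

∫_5^26 1/x^3 dx evaluates to 0.0192604.
Endpoint term: (f(5) + f(26))/2 = (0.00800000 + 5.68958e-05)/2 = 0.00402845.
Integral + boundary = 0.0232888.
Order-1 term: 1/12 · (-6.56490e-06 − (-0.00480000)) = 0.000399453.
After k=1: 0.0236883.
Order-2 term: −1/720 · (-1.94228e-07 − (-0.00384000)) = -5.33306e-06.
After k=2: 0.0236829.
Order-3 term: 1/30240 · (-1.20674e-08 − (-0.00645120)) = 2.13333e-07.

S_3 ≈ 0.0236831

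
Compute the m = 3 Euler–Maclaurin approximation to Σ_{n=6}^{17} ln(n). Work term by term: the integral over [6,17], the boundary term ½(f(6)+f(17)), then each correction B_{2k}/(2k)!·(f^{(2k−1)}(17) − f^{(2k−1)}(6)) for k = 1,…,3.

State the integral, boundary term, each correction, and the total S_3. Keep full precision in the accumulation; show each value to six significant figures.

S_3 ≈ 28.7176

The integral term ∫_6^17 ln(x) dx = 26.4141.
Boundary: ½(f(6) + f(17)) = ½(1.79176 + 2.83321) = 2.31249.
Running total after boundary: 28.7266.
k=1: B_{2}/(2)! × [f^{(1)}(17) − f^{(1)}(6)] = 1/12 × (0.0588235 − 0.166667) = -0.00898693.
After k=1: 28.7176.
k=2: B_{4}/(4)! × [f^{(3)}(17) − f^{(3)}(6)] = −1/720 × (0.000407083 − 0.00925926) = 1.22947e-05.
After k=2: 28.7176.
k=3: B_{6}/(6)! × [f^{(5)}(17) − f^{(5)}(6)] = 1/30240 × (1.69031e-05 − 0.00308642) = -1.01505e-07.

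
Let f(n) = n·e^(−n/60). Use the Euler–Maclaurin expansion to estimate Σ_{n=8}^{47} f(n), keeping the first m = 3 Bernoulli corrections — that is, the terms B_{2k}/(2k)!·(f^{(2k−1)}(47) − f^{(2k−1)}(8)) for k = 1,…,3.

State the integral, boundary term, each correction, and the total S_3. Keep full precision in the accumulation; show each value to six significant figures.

∫_8^47 x·e^(−x/60) dx evaluates to 637.534.
½[f(8) + f(47)] = ½[7.00139 + 21.4734] = 14.2374.
Running total after boundary: 651.771.
Order-1 term: 1/12 · (0.0989908 − 0.758484) = -0.0549577.
Partial sum through k=1: 651.717.
Order-2 term: −1/720 · (0.000281320 − 0.000696897) = 5.77191e-07.
Partial sum through k=2: 651.717.
Order-3 term: 1/30240 · (1.48651e-07 − 3.28640e-07) = -5.95203e-12.

S_3 ≈ 651.717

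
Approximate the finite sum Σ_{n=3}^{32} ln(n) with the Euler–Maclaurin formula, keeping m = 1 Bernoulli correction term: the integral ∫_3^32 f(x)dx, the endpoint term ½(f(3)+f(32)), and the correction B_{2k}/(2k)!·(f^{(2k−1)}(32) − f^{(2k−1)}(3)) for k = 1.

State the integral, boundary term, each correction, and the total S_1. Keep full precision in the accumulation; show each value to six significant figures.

S_1 ≈ 80.8647

The integral term ∫_3^32 ln(x) dx = 78.6077.
Endpoint term: (f(3) + f(32))/2 = (1.09861 + 3.46574)/2 = 2.28217.
Integral + boundary = 80.8899.
k=1: B_{2}/(2)! × [f^{(1)}(32) − f^{(1)}(3)] = 1/12 × (0.0312500 − 0.333333) = -0.0251736.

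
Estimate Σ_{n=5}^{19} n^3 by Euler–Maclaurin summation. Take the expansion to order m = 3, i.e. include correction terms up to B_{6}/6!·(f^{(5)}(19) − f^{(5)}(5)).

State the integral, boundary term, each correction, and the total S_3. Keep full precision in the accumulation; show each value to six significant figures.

∫_5^19 x^3 dx evaluates to 32424.0.
½[f(5) + f(19)] = ½[125.000 + 6859.00] = 3492.00.
So far: 35916.0.
Correction k=1: B_{2}/2! · (f^{(1)}(19) − f^{(1)}(5)) = 1/12 · (1083.00 − 75.0000) = 84.0000.
Running total after k=1: 36000.0.
Correction k=2: B_{4}/4! · (f^{(3)}(19) − f^{(3)}(5)) = −1/720 · (6.00000 − 6.00000) = 0.00000.
Running total after k=2: 36000.0.
Correction k=3: B_{6}/6! · (f^{(5)}(19) − f^{(5)}(5)) = 1/30240 · (0.00000 − 0.00000) = 0.00000.

S_3 ≈ 36000.0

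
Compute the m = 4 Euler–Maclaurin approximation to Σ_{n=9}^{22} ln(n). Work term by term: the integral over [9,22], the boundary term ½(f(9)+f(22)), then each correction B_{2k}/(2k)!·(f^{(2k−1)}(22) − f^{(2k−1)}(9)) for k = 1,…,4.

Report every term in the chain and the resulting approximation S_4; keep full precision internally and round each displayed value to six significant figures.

S_4 ≈ 37.8666

Integral: ∫_9^22 ln(x) dx = 35.2279.
Endpoint term: (f(9) + f(22))/2 = (2.19722 + 3.09104)/2 = 2.64413.
Running total after boundary: 37.8720.
Correction k=1: B_{2}/2! · (f^{(1)}(22) − f^{(1)}(9)) = 1/12 · (0.0454545 − 0.111111) = -0.00547138.
Partial sum through k=1: 37.8666.
Correction k=2: B_{4}/4! · (f^{(3)}(22) − f^{(3)}(9)) = −1/720 · (0.000187829 − 0.00274348) = 3.54952e-06.
Partial sum through k=2: 37.8666.
Correction k=3: B_{6}/6! · (f^{(5)}(22) − f^{(5)}(9)) = 1/30240 · (4.65691e-06 − 0.000406442) = -1.32865e-08.
Partial sum through k=3: 37.8666.
Correction k=4: B_{8}/8! · (f^{(7)}(22) − f^{(7)}(9)) = −1/1209600 · (2.88651e-07 − 0.000150534) = 1.24211e-10.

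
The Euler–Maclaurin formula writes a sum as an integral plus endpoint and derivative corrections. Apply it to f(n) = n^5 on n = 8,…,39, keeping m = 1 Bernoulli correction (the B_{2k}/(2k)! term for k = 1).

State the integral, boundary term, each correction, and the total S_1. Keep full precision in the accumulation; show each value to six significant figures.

The integral term ∫_8^39 x^5 dx = 5.86414e+08.
½[f(8) + f(39)] = ½[32768.0 + 9.02242e+07] = 4.51285e+07.
Running total after boundary: 6.31542e+08.
k=1: B_{2}/(2)! × [f^{(1)}(39) − f^{(1)}(8)] = 1/12 × (1.15672e+07 − 20480.0) = 962227.

S_1 ≈ 6.32504e+08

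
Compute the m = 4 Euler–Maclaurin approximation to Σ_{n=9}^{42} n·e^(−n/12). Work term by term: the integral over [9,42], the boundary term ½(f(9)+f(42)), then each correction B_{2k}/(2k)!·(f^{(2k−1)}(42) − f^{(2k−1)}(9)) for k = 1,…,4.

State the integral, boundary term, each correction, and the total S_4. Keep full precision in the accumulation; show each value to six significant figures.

The integral term ∫_9^42 x·e^(−x/12) dx = 99.4685.
Endpoint term: (f(9) + f(42))/2 = (4.25130 + 1.26829)/2 = 2.75979.
Running total after boundary: 102.228.
k=1: B_{2}/(2)! × [f^{(1)}(42) − f^{(1)}(9)] = 1/12 × (-0.0754935 − 0.118092) = -0.0161321.
Running total after k=1: 102.212.
k=2: B_{4}/(4)! × [f^{(3)}(42) − f^{(3)}(9)] = −1/720 × (-0.000104852 − 0.00738073) = 1.03966e-05.
Running total after k=2: 102.212.
k=3: B_{6}/(6)! × [f^{(5)}(42) − f^{(5)}(9)] = 1/30240 × (2.18442e-06 − 9.68151e-05) = -3.12932e-09.
Running total after k=3: 102.212.
k=4: B_{8}/(8)! × [f^{(7)}(42) − f^{(7)}(9)] = −1/1209600 × (3.53956e-08 − 9.88716e-07) = 7.88129e-13.

S_4 ≈ 102.212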